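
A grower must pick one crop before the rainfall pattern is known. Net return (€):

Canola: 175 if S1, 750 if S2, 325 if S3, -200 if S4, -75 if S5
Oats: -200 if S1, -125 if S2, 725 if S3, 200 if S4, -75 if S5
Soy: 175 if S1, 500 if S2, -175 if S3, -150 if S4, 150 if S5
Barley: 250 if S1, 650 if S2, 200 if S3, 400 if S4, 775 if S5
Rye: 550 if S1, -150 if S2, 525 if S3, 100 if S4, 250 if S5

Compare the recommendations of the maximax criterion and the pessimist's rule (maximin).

Row maxima: Canola=750, Oats=725, Soy=500, Barley=775, Rye=550
Best best-case = 775 → Barley.
Row minima: Canola=-200, Oats=-200, Soy=-175, Barley=200, Rye=-150
Best worst-case = 200 → Barley.

maximax → Barley; maximin → Barley (agree)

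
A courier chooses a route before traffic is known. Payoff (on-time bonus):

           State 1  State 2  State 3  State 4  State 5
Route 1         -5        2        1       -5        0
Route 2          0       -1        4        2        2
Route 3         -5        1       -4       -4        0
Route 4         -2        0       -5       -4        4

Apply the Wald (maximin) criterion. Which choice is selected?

Row minima: Route 1=-5, Route 2=-1, Route 3=-5, Route 4=-5
Best worst-case = -1 → Route 2.

Route 2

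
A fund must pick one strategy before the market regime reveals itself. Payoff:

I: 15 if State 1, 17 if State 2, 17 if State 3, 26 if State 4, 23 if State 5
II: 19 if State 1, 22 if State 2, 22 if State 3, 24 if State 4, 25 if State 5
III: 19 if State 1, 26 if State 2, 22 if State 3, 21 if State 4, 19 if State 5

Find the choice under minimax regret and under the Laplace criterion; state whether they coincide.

minimax regret → II; laplace → II (agree)

Column bests: State 1=19, State 2=26, State 3=22, State 4=26, State 5=25.
I regrets: 4, 9, 5, 0, 2 → max 9
II regrets: 0, 4, 0, 2, 0 → max 4
III regrets: 0, 0, 0, 5, 6 → max 6
Smallest max regret = 4 → II.
Row averages: I=19.6, II=22.4, III=21.4
Highest average = 22.4 → II.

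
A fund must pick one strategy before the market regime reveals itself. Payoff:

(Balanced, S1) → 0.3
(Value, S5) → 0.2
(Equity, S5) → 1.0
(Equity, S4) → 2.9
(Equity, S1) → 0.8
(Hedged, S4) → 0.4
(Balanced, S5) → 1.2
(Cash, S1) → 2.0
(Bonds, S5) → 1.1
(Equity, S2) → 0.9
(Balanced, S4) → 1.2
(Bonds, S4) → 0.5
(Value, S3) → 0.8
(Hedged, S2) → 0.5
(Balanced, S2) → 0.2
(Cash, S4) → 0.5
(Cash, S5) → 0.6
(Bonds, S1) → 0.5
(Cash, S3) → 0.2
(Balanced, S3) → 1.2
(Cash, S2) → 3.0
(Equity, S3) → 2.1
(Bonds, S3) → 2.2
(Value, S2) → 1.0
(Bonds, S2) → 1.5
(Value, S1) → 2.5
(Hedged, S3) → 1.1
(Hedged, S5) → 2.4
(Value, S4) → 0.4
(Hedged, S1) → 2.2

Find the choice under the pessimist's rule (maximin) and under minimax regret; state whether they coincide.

Row minima: Equity=0.8, Balanced=0.2, Bonds=0.5, Hedged=0.4, Cash=0.2, Value=0.2
Best worst-case = 0.8 → Equity.
Column bests: S1=2.5, S2=3.0, S3=2.2, S4=2.9, S5=2.4.
Equity regrets: 1.7, 2.1, 0.1, 0.0, 1.4 → max 2.1
Balanced regrets: 2.2, 2.8, 1.0, 1.7, 1.2 → max 2.8
Bonds regrets: 2.0, 1.5, 0.0, 2.4, 1.3 → max 2.4
Hedged regrets: 0.3, 2.5, 1.1, 2.5, 0.0 → max 2.5
Cash regrets: 0.5, 0.0, 2.0, 2.4, 1.8 → max 2.4
Value regrets: 0.0, 2.0, 1.4, 2.5, 2.2 → max 2.5
Smallest max regret = 2.1 → Equity.

maximin → Equity; minimax regret → Equity (agree)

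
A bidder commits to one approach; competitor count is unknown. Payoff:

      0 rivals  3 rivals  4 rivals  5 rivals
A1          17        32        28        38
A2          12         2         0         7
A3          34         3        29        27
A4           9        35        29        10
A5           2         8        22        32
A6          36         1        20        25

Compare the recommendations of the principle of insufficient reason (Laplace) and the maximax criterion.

laplace → A1; maximax → A1 (agree)

Row averages: A1=28.75, A2=5.25, A3=23.25, A4=20.75, A5=16, A6=20.5
Highest average = 28.75 → A1.
Row maxima: A1=38, A2=12, A3=34, A4=35, A5=32, A6=36
Best best-case = 38 → A1.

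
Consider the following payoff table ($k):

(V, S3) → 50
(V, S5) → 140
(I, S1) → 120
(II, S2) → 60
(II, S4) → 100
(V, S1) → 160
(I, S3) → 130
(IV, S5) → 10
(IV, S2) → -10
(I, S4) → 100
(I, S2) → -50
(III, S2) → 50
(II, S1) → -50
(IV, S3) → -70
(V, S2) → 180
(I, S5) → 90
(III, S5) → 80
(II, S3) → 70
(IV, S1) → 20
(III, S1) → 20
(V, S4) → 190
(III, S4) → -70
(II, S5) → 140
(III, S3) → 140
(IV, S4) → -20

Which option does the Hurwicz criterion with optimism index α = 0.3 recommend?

V

I: 0.3·130 + 0.7·(-50) = 4
II: 0.3·140 + 0.7·(-50) = 7
III: 0.3·140 + 0.7·(-70) = -7
IV: 0.3·20 + 0.7·(-70) = -43
V: 0.3·190 + 0.7·50 = 92
Highest Hurwicz score = 92 → V.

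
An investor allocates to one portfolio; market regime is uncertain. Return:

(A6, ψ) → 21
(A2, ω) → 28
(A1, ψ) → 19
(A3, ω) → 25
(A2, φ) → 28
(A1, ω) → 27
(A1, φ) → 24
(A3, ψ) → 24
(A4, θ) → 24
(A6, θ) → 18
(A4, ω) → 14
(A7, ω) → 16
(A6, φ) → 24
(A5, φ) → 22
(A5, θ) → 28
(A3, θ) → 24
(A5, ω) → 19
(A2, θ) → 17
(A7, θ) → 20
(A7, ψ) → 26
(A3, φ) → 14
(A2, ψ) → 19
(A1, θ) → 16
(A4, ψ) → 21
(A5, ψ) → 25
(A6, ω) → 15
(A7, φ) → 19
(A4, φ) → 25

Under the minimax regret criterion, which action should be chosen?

A5

Column bests: θ=28, φ=28, ψ=26, ω=28.
A1 regrets: 12, 4, 7, 1 → max 12
A2 regrets: 11, 0, 7, 0 → max 11
A3 regrets: 4, 14, 2, 3 → max 14
A4 regrets: 4, 3, 5, 14 → max 14
A5 regrets: 0, 6, 1, 9 → max 9
A6 regrets: 10, 4, 5, 13 → max 13
A7 regrets: 8, 9, 0, 12 → max 12
Smallest max regret = 9 → A5.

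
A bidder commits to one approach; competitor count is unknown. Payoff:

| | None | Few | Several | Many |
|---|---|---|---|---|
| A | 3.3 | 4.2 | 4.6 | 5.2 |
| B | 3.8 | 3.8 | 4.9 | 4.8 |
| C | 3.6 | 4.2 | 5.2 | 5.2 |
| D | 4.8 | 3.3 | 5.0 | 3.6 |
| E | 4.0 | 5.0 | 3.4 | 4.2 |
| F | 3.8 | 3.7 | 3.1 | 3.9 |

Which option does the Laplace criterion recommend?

Row averages: A=4.325, B=4.325, C=4.55, D=4.175, E=4.15, F=3.625
Highest average = 4.55 → C.

C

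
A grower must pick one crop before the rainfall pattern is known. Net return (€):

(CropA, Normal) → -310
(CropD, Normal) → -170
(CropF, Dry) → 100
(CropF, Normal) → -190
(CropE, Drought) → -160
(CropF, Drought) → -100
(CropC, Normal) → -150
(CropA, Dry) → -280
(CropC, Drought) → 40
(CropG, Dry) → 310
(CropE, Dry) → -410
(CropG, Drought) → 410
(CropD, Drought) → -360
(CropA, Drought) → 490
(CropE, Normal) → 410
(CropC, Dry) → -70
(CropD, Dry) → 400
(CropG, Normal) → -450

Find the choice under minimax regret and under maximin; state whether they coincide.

minimax regret → CropC; maximin → CropC (agree)

Column bests: Drought=490, Dry=400, Normal=410.
CropD regrets: 850, 0, 580 → max 850
CropC regrets: 450, 470, 560 → max 560
CropA regrets: 0, 680, 720 → max 720
CropE regrets: 650, 810, 0 → max 810
CropF regrets: 590, 300, 600 → max 600
CropG regrets: 80, 90, 860 → max 860
Smallest max regret = 560 → CropC.
Row minima: CropD=-360, CropC=-150, CropA=-310, CropE=-410, CropF=-190, CropG=-450
Best worst-case = -150 → CropC.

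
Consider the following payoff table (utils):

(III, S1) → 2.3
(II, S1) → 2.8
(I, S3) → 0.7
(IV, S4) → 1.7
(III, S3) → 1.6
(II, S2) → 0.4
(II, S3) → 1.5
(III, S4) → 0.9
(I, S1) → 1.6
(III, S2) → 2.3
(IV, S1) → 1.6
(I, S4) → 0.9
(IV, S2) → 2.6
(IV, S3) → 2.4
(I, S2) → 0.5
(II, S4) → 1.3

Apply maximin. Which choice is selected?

IV

Row minima: I=0.5, II=0.4, III=0.9, IV=1.6
Best worst-case = 1.6 → IV.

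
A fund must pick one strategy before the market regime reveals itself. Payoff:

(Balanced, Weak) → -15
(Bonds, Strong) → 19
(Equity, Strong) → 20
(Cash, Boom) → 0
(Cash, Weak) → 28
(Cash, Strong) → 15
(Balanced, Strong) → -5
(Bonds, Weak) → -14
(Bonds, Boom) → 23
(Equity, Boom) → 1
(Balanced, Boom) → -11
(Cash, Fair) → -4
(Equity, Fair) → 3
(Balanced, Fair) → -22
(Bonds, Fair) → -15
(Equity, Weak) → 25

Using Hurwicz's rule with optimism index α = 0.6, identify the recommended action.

Bonds: 0.6·23 + 0.4·(-15) = 7.8
Cash: 0.6·28 + 0.4·(-4) = 15.2
Equity: 0.6·25 + 0.4·1 = 15.4
Balanced: 0.6·(-5) + 0.4·(-22) = -11.8
Highest Hurwicz score = 15.4 → Equity.

Equity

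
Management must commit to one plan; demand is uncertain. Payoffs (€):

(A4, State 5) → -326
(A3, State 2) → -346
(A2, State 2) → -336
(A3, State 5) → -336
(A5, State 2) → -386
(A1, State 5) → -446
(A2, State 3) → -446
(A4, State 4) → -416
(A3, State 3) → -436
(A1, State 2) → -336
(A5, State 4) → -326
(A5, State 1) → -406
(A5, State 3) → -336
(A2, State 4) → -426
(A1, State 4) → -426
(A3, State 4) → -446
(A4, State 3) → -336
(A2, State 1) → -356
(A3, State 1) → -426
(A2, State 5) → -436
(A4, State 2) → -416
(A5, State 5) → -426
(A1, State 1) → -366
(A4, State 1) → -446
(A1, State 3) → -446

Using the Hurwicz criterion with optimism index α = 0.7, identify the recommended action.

A5

A1: 0.7·(-336) + 0.3·(-446) = -369
A2: 0.7·(-336) + 0.3·(-446) = -369
A3: 0.7·(-336) + 0.3·(-446) = -369
A4: 0.7·(-326) + 0.3·(-446) = -362
A5: 0.7·(-326) + 0.3·(-426) = -356
Highest Hurwicz score = -356 → A5.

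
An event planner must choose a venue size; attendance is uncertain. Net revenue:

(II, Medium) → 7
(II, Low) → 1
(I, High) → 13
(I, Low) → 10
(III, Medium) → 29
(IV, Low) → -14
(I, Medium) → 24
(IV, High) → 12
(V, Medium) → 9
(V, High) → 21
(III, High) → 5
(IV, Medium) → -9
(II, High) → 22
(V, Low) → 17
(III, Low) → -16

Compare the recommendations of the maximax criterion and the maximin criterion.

maximax → III; maximin → I (disagree)

Row maxima: I=24, II=22, III=29, IV=12, V=21
Best best-case = 29 → III.
Row minima: I=10, II=1, III=-16, IV=-14, V=9
Best worst-case = 10 → I.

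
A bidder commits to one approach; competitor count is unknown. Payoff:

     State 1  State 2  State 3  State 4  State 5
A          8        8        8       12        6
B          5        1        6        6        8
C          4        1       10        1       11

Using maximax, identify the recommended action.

A

Row maxima: A=12, B=8, C=11
Best best-case = 12 → A.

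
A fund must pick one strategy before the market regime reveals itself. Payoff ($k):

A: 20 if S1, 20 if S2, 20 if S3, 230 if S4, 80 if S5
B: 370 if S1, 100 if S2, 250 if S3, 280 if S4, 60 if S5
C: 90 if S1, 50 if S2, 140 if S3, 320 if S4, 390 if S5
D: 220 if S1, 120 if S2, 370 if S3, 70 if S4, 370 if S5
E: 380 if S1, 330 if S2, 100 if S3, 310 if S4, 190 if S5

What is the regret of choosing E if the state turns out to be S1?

0

Best payoff under S1 is 380.
Regret = 380 − 380 = 0.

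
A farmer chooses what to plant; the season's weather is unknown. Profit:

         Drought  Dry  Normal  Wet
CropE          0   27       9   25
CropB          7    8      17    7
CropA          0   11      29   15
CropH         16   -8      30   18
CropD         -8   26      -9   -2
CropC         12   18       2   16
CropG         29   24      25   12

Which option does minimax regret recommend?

Column bests: Drought=29, Dry=27, Normal=30, Wet=25.
CropE regrets: 29, 0, 21, 0 → max 29
CropB regrets: 22, 19, 13, 18 → max 22
CropA regrets: 29, 16, 1, 10 → max 29
CropH regrets: 13, 35, 0, 7 → max 35
CropD regrets: 37, 1, 39, 27 → max 39
CropC regrets: 17, 9, 28, 9 → max 28
CropG regrets: 0, 3, 5, 13 → max 13
Smallest max regret = 13 → CropG.

CropG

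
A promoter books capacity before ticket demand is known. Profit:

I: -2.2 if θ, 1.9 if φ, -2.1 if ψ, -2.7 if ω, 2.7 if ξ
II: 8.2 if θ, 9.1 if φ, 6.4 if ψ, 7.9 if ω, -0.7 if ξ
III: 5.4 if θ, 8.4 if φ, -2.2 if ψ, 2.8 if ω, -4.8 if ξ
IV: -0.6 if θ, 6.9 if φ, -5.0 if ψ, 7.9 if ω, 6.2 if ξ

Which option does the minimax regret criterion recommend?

Column bests: θ=8.2, φ=9.1, ψ=6.4, ω=7.9, ξ=6.2.
I regrets: 10.4, 7.2, 8.5, 10.6, 3.5 → max 10.6
II regrets: 0.0, 0.0, 0.0, 0.0, 6.9 → max 6.9
III regrets: 2.8, 0.7, 8.6, 5.1, 11.0 → max 11.0
IV regrets: 8.8, 2.2, 11.4, 0.0, 0.0 → max 11.4
Smallest max regret = 6.9 → II.

II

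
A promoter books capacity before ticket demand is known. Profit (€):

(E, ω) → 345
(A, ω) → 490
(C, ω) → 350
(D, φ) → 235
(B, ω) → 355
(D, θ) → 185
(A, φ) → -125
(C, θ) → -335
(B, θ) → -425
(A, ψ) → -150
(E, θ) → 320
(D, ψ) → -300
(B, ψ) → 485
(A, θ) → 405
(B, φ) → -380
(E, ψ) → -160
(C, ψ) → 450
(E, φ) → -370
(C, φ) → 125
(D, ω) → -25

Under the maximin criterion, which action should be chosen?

A

Row minima: A=-150, B=-425, C=-335, D=-300, E=-370
Best worst-case = -150 → A.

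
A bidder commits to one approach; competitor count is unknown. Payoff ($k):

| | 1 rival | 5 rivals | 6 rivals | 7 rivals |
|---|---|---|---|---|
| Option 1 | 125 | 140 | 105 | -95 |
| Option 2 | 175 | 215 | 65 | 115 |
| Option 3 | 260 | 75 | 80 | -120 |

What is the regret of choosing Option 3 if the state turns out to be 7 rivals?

235

Best payoff under 7 rivals is 115.
Regret = 115 − (-120) = 235.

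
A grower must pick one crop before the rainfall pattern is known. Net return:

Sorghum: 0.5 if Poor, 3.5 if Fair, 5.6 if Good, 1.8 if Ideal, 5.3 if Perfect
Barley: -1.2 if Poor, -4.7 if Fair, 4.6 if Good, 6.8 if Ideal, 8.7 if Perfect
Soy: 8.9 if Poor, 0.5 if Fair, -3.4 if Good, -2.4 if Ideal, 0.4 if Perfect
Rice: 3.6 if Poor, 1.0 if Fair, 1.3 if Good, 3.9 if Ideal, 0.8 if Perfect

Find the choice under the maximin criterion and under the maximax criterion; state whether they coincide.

Row minima: Sorghum=0.5, Barley=-4.7, Soy=-3.4, Rice=0.8
Best worst-case = 0.8 → Rice.
Row maxima: Sorghum=5.6, Barley=8.7, Soy=8.9, Rice=3.9
Best best-case = 8.9 → Soy.

maximin → Rice; maximax → Soy (disagree)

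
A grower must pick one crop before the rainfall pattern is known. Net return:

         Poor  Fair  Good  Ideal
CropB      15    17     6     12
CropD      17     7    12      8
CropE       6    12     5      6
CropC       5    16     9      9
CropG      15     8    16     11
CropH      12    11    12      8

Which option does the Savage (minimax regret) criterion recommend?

Column bests: Poor=17, Fair=17, Good=16, Ideal=12.
CropB regrets: 2, 0, 10, 0 → max 10
CropD regrets: 0, 10, 4, 4 → max 10
CropE regrets: 11, 5, 11, 6 → max 11
CropC regrets: 12, 1, 7, 3 → max 12
CropG regrets: 2, 9, 0, 1 → max 9
CropH regrets: 5, 6, 4, 4 → max 6
Smallest max regret = 6 → CropH.

CropH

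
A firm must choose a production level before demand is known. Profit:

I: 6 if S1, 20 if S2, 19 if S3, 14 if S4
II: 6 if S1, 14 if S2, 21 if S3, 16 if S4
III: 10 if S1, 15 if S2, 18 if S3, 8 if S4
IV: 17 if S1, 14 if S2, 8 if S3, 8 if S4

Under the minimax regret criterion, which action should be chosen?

Column bests: S1=17, S2=20, S3=21, S4=16.
I regrets: 11, 0, 2, 2 → max 11
II regrets: 11, 6, 0, 0 → max 11
III regrets: 7, 5, 3, 8 → max 8
IV regrets: 0, 6, 13, 8 → max 13
Smallest max regret = 8 → III.

III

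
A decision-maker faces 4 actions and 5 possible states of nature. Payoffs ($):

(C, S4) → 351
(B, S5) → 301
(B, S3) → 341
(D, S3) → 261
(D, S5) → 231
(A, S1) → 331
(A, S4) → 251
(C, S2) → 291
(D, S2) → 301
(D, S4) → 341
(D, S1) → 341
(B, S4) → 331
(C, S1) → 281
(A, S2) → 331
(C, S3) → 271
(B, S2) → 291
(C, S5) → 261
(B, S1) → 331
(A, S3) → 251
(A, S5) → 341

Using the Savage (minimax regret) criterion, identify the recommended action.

Column bests: S1=341, S2=331, S3=341, S4=351, S5=341.
A regrets: 10, 0, 90, 100, 0 → max 100
B regrets: 10, 40, 0, 20, 40 → max 40
C regrets: 60, 40, 70, 0, 80 → max 80
D regrets: 0, 30, 80, 10, 110 → max 110
Smallest max regret = 40 → B.

B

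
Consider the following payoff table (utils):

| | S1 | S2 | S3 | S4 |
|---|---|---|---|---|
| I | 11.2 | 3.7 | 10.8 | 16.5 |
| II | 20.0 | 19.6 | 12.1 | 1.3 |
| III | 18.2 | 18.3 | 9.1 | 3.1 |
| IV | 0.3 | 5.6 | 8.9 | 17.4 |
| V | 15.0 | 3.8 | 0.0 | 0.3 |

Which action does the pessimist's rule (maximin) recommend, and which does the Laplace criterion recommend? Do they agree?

Row minima: I=3.7, II=1.3, III=3.1, IV=0.3, V=0.0
Best worst-case = 3.7 → I.
Row averages: I=10.55, II=13.25, III=12.175, IV=8.05, V=4.775
Highest average = 13.25 → II.

maximin → I; laplace → II (disagree)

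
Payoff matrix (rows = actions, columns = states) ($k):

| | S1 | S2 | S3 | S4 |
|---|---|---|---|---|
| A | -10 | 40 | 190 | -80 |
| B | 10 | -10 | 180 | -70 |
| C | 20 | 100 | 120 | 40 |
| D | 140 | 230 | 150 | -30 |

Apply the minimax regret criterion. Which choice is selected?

D

Column bests: S1=140, S2=230, S3=190, S4=40.
A regrets: 150, 190, 0, 120 → max 190
B regrets: 130, 240, 10, 110 → max 240
C regrets: 120, 130, 70, 0 → max 130
D regrets: 0, 0, 40, 70 → max 70
Smallest max regret = 70 → D.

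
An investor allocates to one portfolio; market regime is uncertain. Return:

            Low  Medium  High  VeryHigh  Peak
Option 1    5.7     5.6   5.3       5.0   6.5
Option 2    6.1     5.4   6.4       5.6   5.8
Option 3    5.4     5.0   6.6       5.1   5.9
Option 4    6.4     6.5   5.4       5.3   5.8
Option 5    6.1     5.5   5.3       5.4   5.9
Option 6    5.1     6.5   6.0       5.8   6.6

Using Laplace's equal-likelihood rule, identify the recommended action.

Row averages: Option 1=5.62, Option 2=5.86, Option 3=5.6, Option 4=5.88, Option 5=5.64, Option 6=6
Highest average = 6 → Option 6.

Option 6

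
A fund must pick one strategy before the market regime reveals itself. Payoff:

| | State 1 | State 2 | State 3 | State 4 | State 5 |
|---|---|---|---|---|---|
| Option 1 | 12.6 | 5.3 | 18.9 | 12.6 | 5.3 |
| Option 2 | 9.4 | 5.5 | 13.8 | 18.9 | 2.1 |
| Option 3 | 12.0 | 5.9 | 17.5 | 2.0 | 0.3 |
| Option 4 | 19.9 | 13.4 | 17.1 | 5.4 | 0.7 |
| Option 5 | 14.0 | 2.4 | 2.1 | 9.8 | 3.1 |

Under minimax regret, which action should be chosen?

Column bests: State 1=19.9, State 2=13.4, State 3=18.9, State 4=18.9, State 5=5.3.
Option 1 regrets: 7.3, 8.1, 0.0, 6.3, 0.0 → max 8.1
Option 2 regrets: 10.5, 7.9, 5.1, 0.0, 3.2 → max 10.5
Option 3 regrets: 7.9, 7.5, 1.4, 16.9, 5.0 → max 16.9
Option 4 regrets: 0.0, 0.0, 1.8, 13.5, 4.6 → max 13.5
Option 5 regrets: 5.9, 11.0, 16.8, 9.1, 2.2 → max 16.8
Smallest max regret = 8.1 → Option 1.

Option 1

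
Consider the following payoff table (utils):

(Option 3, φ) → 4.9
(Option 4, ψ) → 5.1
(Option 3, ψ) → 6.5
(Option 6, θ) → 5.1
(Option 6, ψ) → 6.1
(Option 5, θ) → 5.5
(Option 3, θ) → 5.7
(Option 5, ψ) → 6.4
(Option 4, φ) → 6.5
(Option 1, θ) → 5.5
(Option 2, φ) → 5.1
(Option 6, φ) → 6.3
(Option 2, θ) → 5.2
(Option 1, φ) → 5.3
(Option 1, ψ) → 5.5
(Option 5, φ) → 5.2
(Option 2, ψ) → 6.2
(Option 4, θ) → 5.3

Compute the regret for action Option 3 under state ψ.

Best payoff under ψ is 6.5.
Regret = 6.5 − 6.5 = 0.0.

0.0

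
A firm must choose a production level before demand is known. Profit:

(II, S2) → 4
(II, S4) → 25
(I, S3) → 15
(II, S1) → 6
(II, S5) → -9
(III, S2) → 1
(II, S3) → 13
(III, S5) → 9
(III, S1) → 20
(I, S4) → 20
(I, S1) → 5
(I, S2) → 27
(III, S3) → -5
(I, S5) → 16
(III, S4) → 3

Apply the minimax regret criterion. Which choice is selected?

Column bests: S1=20, S2=27, S3=15, S4=25, S5=16.
I regrets: 15, 0, 0, 5, 0 → max 15
II regrets: 14, 23, 2, 0, 25 → max 25
III regrets: 0, 26, 20, 22, 7 → max 26
Smallest max regret = 15 → I.

I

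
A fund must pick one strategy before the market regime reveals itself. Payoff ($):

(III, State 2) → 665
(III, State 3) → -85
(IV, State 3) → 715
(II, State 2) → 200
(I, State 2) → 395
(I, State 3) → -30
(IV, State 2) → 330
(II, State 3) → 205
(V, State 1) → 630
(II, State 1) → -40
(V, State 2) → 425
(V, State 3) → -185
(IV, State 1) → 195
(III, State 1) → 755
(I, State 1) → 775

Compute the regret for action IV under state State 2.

Best payoff under State 2 is 665.
Regret = 665 − 330 = 335.

335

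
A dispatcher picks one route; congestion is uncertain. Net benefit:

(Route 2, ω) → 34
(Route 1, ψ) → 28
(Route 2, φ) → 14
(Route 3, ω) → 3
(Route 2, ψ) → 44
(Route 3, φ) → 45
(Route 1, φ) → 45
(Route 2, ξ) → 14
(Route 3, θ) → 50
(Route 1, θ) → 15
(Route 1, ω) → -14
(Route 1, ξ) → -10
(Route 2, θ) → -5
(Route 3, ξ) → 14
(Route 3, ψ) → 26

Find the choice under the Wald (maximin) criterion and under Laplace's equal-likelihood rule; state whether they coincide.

Row minima: Route 1=-14, Route 2=-5, Route 3=3
Best worst-case = 3 → Route 3.
Row averages: Route 1=12.8, Route 2=20.2, Route 3=27.6
Highest average = 27.6 → Route 3.

maximin → Route 3; laplace → Route 3 (agree)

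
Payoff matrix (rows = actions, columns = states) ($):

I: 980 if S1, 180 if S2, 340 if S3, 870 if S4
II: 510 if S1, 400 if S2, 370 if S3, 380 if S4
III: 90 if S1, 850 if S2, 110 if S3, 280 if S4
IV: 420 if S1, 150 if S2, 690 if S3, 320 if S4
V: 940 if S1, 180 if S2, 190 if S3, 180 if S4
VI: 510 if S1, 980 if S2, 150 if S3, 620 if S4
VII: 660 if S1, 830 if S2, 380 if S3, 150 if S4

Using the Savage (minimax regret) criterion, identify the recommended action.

VI

Column bests: S1=980, S2=980, S3=690, S4=870.
I regrets: 0, 800, 350, 0 → max 800
II regrets: 470, 580, 320, 490 → max 580
III regrets: 890, 130, 580, 590 → max 890
IV regrets: 560, 830, 0, 550 → max 830
V regrets: 40, 800, 500, 690 → max 800
VI regrets: 470, 0, 540, 250 → max 540
VII regrets: 320, 150, 310, 720 → max 720
Smallest max regret = 540 → VI.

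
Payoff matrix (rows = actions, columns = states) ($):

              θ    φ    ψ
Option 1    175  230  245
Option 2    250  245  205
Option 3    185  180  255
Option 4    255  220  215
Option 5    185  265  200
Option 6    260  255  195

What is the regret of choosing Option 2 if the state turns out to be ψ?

Best payoff under ψ is 255.
Regret = 255 − 205 = 50.

50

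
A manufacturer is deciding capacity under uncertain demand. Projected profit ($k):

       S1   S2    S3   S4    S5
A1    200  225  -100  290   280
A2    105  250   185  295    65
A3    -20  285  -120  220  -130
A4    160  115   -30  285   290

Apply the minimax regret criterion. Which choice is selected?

A4

Column bests: S1=200, S2=285, S3=185, S4=295, S5=290.
A1 regrets: 0, 60, 285, 5, 10 → max 285
A2 regrets: 95, 35, 0, 0, 225 → max 225
A3 regrets: 220, 0, 305, 75, 420 → max 420
A4 regrets: 40, 170, 215, 10, 0 → max 215
Smallest max regret = 215 → A4.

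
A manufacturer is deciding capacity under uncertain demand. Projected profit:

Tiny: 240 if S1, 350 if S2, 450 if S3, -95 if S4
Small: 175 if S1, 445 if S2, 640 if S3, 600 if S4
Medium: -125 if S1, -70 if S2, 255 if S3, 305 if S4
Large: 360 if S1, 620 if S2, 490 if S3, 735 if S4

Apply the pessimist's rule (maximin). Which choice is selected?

Large

Row minima: Tiny=-95, Small=175, Medium=-125, Large=360
Best worst-case = 360 → Large.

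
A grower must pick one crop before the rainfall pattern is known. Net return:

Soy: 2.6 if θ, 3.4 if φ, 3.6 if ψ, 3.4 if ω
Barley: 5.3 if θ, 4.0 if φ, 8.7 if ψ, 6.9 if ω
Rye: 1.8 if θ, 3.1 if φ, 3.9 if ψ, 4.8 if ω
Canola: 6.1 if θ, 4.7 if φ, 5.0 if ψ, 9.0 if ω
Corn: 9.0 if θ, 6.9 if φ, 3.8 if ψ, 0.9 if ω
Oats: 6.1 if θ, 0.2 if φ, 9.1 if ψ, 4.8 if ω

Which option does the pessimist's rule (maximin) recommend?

Canola

Row minima: Soy=2.6, Barley=4.0, Rye=1.8, Canola=4.7, Corn=0.9, Oats=0.2
Best worst-case = 4.7 → Canola.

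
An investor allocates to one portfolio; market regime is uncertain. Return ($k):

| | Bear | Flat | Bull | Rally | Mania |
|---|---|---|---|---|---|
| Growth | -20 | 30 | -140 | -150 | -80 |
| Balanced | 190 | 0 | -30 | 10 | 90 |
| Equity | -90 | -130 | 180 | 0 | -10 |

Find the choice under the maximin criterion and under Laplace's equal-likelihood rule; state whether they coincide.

Row minima: Growth=-150, Balanced=-30, Equity=-130
Best worst-case = -30 → Balanced.
Row averages: Growth=-72, Balanced=52, Equity=-10
Highest average = 52 → Balanced.

maximin → Balanced; laplace → Balanced (agree)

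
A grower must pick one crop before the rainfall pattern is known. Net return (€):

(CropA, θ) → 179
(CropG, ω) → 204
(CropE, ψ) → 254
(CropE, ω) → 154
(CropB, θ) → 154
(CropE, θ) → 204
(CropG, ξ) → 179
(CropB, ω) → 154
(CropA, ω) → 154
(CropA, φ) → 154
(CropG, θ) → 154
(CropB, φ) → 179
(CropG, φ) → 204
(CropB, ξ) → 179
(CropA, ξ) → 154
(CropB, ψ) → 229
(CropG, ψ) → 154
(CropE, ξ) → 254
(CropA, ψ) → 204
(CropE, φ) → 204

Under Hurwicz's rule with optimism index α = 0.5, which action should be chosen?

CropE

CropE: 0.5·254 + 0.5·154 = 204
CropB: 0.5·229 + 0.5·154 = 191.5
CropG: 0.5·204 + 0.5·154 = 179
CropA: 0.5·204 + 0.5·154 = 179
Highest Hurwicz score = 204 → CropE.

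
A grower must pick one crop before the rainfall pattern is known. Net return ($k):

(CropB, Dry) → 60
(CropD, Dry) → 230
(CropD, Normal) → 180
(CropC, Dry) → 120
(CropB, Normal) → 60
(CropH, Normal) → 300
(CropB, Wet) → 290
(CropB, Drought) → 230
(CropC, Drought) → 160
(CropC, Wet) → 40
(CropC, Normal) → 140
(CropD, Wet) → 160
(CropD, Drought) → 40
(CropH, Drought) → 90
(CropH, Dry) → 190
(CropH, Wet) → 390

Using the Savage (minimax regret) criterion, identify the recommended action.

Column bests: Drought=230, Dry=230, Normal=300, Wet=390.
CropD regrets: 190, 0, 120, 230 → max 230
CropH regrets: 140, 40, 0, 0 → max 140
CropC regrets: 70, 110, 160, 350 → max 350
CropB regrets: 0, 170, 240, 100 → max 240
Smallest max regret = 140 → CropH.

CropH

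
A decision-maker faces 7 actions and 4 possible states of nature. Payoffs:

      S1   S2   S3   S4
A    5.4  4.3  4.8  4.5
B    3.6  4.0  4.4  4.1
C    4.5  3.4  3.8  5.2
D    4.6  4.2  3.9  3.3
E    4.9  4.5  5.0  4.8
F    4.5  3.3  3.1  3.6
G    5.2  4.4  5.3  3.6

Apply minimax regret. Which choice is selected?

E

Column bests: S1=5.4, S2=4.5, S3=5.3, S4=5.2.
A regrets: 0.0, 0.2, 0.5, 0.7 → max 0.7
B regrets: 1.8, 0.5, 0.9, 1.1 → max 1.8
C regrets: 0.9, 1.1, 1.5, 0.0 → max 1.5
D regrets: 0.8, 0.3, 1.4, 1.9 → max 1.9
E regrets: 0.5, 0.0, 0.3, 0.4 → max 0.5
F regrets: 0.9, 1.2, 2.2, 1.6 → max 2.2
G regrets: 0.2, 0.1, 0.0, 1.6 → max 1.6
Smallest max regret = 0.5 → E.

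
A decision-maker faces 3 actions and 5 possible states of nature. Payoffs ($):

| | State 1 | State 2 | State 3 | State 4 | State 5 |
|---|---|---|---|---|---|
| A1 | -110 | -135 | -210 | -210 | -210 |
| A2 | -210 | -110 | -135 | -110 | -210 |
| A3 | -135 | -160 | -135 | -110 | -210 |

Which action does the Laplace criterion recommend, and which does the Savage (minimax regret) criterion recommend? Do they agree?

laplace → A3; minimax regret → A3 (agree)

Row averages: A1=-175, A2=-155, A3=-150
Highest average = -150 → A3.
Column bests: State 1=-110, State 2=-110, State 3=-135, State 4=-110, State 5=-210.
A1 regrets: 0, 25, 75, 100, 0 → max 100
A2 regrets: 100, 0, 0, 0, 0 → max 100
A3 regrets: 25, 50, 0, 0, 0 → max 50
Smallest max regret = 50 → A3.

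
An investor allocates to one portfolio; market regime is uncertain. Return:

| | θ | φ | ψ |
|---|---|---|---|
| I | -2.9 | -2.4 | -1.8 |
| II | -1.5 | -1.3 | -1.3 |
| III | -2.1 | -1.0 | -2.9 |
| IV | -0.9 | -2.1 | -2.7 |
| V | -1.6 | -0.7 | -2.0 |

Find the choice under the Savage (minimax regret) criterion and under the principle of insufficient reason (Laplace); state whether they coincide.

Column bests: θ=-0.9, φ=-0.7, ψ=-1.3.
I regrets: 2.0, 1.7, 0.5 → max 2.0
II regrets: 0.6, 0.6, 0.0 → max 0.6
III regrets: 1.2, 0.3, 1.6 → max 1.6
IV regrets: 0.0, 1.4, 1.4 → max 1.4
V regrets: 0.7, 0.0, 0.7 → max 0.7
Smallest max regret = 0.6 → II.
Row averages: I=-71/30, II=-41/30, III=-2, IV=-1.9, V=-43/30
Highest average = -41/30 → II.

minimax regret → II; laplace → II (agree)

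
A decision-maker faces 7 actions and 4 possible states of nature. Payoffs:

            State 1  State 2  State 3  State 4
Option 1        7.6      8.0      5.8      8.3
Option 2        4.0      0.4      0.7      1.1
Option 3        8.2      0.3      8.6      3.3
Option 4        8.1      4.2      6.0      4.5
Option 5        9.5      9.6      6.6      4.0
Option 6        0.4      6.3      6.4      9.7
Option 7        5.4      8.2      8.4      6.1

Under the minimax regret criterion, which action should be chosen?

Option 1

Column bests: State 1=9.5, State 2=9.6, State 3=8.6, State 4=9.7.
Option 1 regrets: 1.9, 1.6, 2.8, 1.4 → max 2.8
Option 2 regrets: 5.5, 9.2, 7.9, 8.6 → max 9.2
Option 3 regrets: 1.3, 9.3, 0.0, 6.4 → max 9.3
Option 4 regrets: 1.4, 5.4, 2.6, 5.2 → max 5.4
Option 5 regrets: 0.0, 0.0, 2.0, 5.7 → max 5.7
Option 6 regrets: 9.1, 3.3, 2.2, 0.0 → max 9.1
Option 7 regrets: 4.1, 1.4, 0.2, 3.6 → max 4.1
Smallest max regret = 2.8 → Option 1.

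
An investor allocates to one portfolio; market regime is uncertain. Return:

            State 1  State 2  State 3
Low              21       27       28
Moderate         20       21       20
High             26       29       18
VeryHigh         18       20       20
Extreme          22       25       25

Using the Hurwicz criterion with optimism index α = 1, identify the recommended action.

Low: 1·28 + 0·21 = 28
Moderate: 1·21 + 0·20 = 21
High: 1·29 + 0·18 = 29
VeryHigh: 1·20 + 0·18 = 20
Extreme: 1·25 + 0·22 = 25
Highest Hurwicz score = 29 → High.

High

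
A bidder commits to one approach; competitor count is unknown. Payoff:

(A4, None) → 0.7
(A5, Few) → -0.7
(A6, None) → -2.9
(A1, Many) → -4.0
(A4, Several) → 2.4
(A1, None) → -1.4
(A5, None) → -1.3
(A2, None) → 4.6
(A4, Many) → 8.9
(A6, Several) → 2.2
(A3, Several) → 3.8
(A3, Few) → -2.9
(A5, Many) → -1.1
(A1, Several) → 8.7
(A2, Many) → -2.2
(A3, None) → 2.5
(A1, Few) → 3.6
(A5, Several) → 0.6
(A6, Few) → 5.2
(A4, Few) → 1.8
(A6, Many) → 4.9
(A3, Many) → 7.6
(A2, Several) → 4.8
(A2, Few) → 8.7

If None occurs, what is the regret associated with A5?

Best payoff under None is 4.6.
Regret = 4.6 − (-1.3) = 5.9.

5.9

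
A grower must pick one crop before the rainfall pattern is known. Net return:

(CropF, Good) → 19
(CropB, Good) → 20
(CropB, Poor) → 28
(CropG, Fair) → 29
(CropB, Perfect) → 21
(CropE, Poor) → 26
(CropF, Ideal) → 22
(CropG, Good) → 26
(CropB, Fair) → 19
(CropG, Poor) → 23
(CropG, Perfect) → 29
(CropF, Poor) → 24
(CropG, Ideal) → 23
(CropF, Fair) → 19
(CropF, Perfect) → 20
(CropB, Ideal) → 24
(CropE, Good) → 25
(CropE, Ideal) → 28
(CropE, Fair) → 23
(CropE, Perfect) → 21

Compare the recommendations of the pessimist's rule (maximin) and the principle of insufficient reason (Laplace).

maximin → CropG; laplace → CropG (agree)

Row minima: CropG=23, CropF=19, CropE=21, CropB=19
Best worst-case = 23 → CropG.
Row averages: CropG=26, CropF=20.8, CropE=24.6, CropB=22.4
Highest average = 26 → CropG.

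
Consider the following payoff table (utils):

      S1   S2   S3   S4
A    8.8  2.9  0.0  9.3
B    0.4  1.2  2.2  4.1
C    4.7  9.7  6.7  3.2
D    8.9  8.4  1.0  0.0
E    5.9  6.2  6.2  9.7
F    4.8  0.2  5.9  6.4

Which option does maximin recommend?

Row minima: A=0.0, B=0.4, C=3.2, D=0.0, E=5.9, F=0.2
Best worst-case = 5.9 → E.

E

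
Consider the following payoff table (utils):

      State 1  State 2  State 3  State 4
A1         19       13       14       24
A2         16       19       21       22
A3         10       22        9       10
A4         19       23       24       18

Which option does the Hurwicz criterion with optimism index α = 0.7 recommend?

A4

A1: 0.7·24 + 0.3·13 = 20.7
A2: 0.7·22 + 0.3·16 = 20.2
A3: 0.7·22 + 0.3·9 = 18.1
A4: 0.7·24 + 0.3·18 = 22.2
Highest Hurwicz score = 22.2 → A4.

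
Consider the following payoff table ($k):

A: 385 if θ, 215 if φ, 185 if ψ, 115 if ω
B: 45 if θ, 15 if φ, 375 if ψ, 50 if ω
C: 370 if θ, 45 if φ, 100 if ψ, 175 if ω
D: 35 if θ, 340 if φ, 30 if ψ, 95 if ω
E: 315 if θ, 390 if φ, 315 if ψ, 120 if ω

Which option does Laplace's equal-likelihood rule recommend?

Row averages: A=225, B=121.25, C=172.5, D=125, E=285
Highest average = 285 → E.

E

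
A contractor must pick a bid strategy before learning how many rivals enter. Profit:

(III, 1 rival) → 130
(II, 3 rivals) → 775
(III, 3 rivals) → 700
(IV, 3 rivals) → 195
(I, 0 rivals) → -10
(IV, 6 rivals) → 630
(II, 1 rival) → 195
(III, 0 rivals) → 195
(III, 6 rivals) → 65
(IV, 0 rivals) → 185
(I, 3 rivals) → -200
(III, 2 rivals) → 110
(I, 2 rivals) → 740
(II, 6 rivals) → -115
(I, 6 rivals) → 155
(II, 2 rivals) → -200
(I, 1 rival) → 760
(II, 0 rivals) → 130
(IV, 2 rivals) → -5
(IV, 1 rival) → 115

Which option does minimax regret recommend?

III

Column bests: 0 rivals=195, 1 rival=760, 2 rivals=740, 3 rivals=775, 6 rivals=630.
I regrets: 205, 0, 0, 975, 475 → max 975
II regrets: 65, 565, 940, 0, 745 → max 940
III regrets: 0, 630, 630, 75, 565 → max 630
IV regrets: 10, 645, 745, 580, 0 → max 745
Smallest max regret = 630 → III.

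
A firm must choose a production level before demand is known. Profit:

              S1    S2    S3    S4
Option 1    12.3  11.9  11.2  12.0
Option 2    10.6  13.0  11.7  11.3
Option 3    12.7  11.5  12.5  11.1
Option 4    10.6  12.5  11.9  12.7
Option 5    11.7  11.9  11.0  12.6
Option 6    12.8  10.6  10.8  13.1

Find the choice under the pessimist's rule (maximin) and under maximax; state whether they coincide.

Row minima: Option 1=11.2, Option 2=10.6, Option 3=11.1, Option 4=10.6, Option 5=11.0, Option 6=10.6
Best worst-case = 11.2 → Option 1.
Row maxima: Option 1=12.3, Option 2=13.0, Option 3=12.7, Option 4=12.7, Option 5=12.6, Option 6=13.1
Best best-case = 13.1 → Option 6.

maximin → Option 1; maximax → Option 6 (disagree)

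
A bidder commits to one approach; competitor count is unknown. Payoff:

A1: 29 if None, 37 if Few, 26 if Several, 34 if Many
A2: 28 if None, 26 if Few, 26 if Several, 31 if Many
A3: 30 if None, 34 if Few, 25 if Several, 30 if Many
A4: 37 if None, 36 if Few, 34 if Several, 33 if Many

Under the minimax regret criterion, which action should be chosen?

Column bests: None=37, Few=37, Several=34, Many=34.
A1 regrets: 8, 0, 8, 0 → max 8
A2 regrets: 9, 11, 8, 3 → max 11
A3 regrets: 7, 3, 9, 4 → max 9
A4 regrets: 0, 1, 0, 1 → max 1
Smallest max regret = 1 → A4.

A4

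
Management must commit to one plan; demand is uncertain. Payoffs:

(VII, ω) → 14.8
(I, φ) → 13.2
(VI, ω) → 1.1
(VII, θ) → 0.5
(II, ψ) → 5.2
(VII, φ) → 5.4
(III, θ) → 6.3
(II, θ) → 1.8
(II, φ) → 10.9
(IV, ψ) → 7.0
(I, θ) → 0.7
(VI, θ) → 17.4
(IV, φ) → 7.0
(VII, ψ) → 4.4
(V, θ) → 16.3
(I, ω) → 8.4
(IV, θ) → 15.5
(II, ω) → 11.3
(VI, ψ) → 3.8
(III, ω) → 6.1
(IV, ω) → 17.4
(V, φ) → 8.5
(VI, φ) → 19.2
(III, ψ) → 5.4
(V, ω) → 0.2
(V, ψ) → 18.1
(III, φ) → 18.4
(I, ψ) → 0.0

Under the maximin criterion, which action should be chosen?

IV

Row minima: I=0.0, II=1.8, III=5.4, IV=7.0, V=0.2, VI=1.1, VII=0.5
Best worst-case = 7.0 → IV.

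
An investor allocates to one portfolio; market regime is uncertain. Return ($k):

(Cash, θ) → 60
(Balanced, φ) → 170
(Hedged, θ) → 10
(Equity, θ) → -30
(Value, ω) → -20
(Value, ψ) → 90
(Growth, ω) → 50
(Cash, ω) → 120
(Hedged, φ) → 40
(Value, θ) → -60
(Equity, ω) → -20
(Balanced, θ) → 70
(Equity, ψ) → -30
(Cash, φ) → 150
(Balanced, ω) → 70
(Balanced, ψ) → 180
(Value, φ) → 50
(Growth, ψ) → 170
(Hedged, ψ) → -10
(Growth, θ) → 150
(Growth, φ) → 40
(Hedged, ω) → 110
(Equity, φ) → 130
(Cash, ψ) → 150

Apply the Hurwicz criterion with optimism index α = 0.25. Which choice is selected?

Growth: 0.25·170 + 0.75·40 = 72.5
Hedged: 0.25·110 + 0.75·(-10) = 20
Balanced: 0.25·180 + 0.75·70 = 97.5
Value: 0.25·90 + 0.75·(-60) = -22.5
Equity: 0.25·130 + 0.75·(-30) = 10
Cash: 0.25·150 + 0.75·60 = 82.5
Highest Hurwicz score = 97.5 → Balanced.

Balanced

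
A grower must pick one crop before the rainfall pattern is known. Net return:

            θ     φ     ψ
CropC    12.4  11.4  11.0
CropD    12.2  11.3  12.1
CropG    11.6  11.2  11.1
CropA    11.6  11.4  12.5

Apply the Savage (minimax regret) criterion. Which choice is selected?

Column bests: θ=12.4, φ=11.4, ψ=12.5.
CropC regrets: 0.0, 0.0, 1.5 → max 1.5
CropD regrets: 0.2, 0.1, 0.4 → max 0.4
CropG regrets: 0.8, 0.2, 1.4 → max 1.4
CropA regrets: 0.8, 0.0, 0.0 → max 0.8
Smallest max regret = 0.4 → CropD.

CropD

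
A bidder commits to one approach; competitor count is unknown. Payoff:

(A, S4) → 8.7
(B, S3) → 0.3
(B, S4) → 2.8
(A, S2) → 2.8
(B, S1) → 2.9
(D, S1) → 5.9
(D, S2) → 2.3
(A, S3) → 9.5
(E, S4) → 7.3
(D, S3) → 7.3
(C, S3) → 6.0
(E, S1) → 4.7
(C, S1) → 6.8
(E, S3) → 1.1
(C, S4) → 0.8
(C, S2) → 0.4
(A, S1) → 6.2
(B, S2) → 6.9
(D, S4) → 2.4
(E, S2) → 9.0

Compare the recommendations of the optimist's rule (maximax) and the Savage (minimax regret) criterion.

Row maxima: A=9.5, B=6.9, C=6.8, D=7.3, E=9.0
Best best-case = 9.5 → A.
Column bests: S1=6.8, S2=9.0, S3=9.5, S4=8.7.
A regrets: 0.6, 6.2, 0.0, 0.0 → max 6.2
B regrets: 3.9, 2.1, 9.2, 5.9 → max 9.2
C regrets: 0.0, 8.6, 3.5, 7.9 → max 8.6
D regrets: 0.9, 6.7, 2.2, 6.3 → max 6.7
E regrets: 2.1, 0.0, 8.4, 1.4 → max 8.4
Smallest max regret = 6.2 → A.

maximax → A; minimax regret → A (agree)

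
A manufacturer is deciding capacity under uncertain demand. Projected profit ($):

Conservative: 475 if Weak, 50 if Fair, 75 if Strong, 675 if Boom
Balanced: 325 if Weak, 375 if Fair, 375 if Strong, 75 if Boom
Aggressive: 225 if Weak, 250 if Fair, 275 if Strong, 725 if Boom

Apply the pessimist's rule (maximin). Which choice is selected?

Aggressive

Row minima: Conservative=50, Balanced=75, Aggressive=225
Best worst-case = 225 → Aggressive.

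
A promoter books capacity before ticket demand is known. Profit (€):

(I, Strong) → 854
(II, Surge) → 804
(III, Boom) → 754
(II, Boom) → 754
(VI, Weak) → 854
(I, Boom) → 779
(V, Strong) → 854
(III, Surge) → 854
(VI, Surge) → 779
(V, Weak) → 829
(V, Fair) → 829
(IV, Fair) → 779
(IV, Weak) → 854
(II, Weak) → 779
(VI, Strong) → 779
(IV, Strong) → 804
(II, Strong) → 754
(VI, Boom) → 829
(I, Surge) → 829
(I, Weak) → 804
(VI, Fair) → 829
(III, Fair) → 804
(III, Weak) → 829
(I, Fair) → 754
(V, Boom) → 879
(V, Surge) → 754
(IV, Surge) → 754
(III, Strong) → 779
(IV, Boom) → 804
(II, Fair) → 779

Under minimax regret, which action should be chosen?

VI

Column bests: Weak=854, Fair=829, Strong=854, Boom=879, Surge=854.
I regrets: 50, 75, 0, 100, 25 → max 100
II regrets: 75, 50, 100, 125, 50 → max 125
III regrets: 25, 25, 75, 125, 0 → max 125
IV regrets: 0, 50, 50, 75, 100 → max 100
V regrets: 25, 0, 0, 0, 100 → max 100
VI regrets: 0, 0, 75, 50, 75 → max 75
Smallest max regret = 75 → VI.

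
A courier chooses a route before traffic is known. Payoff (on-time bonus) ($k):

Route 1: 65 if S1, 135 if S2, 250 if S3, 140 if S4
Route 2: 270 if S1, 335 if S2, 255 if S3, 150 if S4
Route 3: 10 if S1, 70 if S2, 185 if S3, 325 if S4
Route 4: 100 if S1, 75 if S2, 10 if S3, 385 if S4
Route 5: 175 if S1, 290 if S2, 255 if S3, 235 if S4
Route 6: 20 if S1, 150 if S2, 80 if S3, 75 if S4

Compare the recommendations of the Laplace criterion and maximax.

laplace → Route 2; maximax → Route 4 (disagree)

Row averages: Route 1=147.5, Route 2=252.5, Route 3=147.5, Route 4=142.5, Route 5=238.75, Route 6=81.25
Highest average = 252.5 → Route 2.
Row maxima: Route 1=250, Route 2=335, Route 3=325, Route 4=385, Route 5=290, Route 6=150
Best best-case = 385 → Route 4.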